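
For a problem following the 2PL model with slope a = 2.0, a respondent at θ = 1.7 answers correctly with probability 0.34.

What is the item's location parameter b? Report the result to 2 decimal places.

2.03

P(θ) = 1 / (1 + exp(−a(θ − b)))
logit(0.34) = ln(0.34/0.66) = -0.6633
b = θ − logit/(a) = 1.7 − (-0.6633)/2.0000 = 2.0316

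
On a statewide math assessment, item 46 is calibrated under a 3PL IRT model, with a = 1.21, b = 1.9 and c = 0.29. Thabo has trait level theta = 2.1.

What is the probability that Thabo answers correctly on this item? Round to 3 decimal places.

P(theta) = c + (1 − c) · 1 / (1 + exp(−a(theta − b)))
Exponent: 1.21 × (2.1 − 1.9) = 0.2420
1/(1 + e^{-0.2420}) = 0.5602
P = 0.29 + 0.71 × 0.5602 = 0.6877

0.688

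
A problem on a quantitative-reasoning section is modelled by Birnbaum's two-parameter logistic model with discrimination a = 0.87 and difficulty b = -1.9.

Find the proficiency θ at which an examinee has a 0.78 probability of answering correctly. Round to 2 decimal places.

-0.45

P(θ) = 1 / (1 + exp(−a(θ − b)))
logit = ln(0.7800/0.2200) = 1.2657
θ = b + logit/(a) = -1.9 + 1.2657/0.8700 = -0.4452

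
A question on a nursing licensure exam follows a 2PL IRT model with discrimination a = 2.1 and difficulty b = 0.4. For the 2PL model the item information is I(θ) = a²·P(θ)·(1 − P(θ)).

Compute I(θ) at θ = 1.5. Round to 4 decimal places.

0.3623

P = 1/(1+e^{-2.3100}) = 0.9097
P(1−P) = 0.9097 × 0.0903 = 0.0821
I = a² × P(1−P) = 2.1² × 0.0821 = 0.36226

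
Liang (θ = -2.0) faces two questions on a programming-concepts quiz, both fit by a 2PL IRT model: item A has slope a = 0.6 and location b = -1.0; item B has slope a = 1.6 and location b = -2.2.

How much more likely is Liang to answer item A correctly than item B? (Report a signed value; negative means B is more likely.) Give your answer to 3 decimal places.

P(θ) = 1 / (1 + exp(−a(θ − b)))
P_A = 0.3543
P_B = 0.5793
P_A − P_B = -0.2250

-0.225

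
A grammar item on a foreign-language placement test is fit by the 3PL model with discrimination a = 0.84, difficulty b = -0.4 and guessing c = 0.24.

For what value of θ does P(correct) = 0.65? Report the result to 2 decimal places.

-0.21

P(θ) = c + (1 − c) · 1 / (1 + exp(−a(θ − b)))
Remove guessing floor: (0.65 − 0.24)/(1 − 0.24) = 0.5395
logit = ln(0.5395/0.4605) = 0.1582
θ = b + logit/(a) = -0.4 + 0.1582/0.8400 = -0.2116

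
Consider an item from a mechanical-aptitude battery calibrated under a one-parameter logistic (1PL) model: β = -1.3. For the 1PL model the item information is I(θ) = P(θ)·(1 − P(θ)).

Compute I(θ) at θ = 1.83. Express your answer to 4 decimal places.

P = 1/(1+e^{-3.1300}) = 0.9581
P(1−P) = 0.9581 × 0.0419 = 0.0401
I = P(1−P) = 0.04013

0.0401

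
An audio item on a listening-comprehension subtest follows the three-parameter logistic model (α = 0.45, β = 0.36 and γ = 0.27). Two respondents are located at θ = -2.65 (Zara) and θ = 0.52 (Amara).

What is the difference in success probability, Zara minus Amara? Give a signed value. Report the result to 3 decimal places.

P(θ) = γ + (1 − γ) · 1 / (1 + exp(−α(θ − β)))
P(Zara) = 0.4197  [exponent -1.3545]
P(Amara) = 0.6481  [exponent 0.0720]
Difference = 0.4197 − 0.6481 = -0.2284

-0.228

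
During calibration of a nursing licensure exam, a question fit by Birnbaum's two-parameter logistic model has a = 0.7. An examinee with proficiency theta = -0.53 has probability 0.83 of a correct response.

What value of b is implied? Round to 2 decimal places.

-2.80

P(theta) = 1 / (1 + exp(−a(theta − b)))
logit(0.83) = ln(0.83/0.17) = 1.5856
b = theta − logit/(a) = -0.53 − 1.5856/0.7000 = -2.7952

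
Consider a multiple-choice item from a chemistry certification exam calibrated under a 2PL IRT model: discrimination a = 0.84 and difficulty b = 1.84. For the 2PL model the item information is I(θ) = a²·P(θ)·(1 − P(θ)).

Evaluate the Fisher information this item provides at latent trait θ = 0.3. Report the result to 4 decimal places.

P = 1/(1+e^{1.2936}) = 0.2152
P(1−P) = 0.2152 × 0.7848 = 0.1689
I = a² × P(1−P) = 0.84² × 0.1689 = 0.11919

0.1192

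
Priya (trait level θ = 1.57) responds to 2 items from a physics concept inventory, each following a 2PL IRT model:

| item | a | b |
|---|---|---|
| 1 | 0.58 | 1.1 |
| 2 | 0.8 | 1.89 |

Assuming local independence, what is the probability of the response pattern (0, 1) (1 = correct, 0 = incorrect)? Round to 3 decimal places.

P(θ) = 1 / (1 + exp(−a(θ − b)))
P_1 = 1/(1+e^{-0.2726}) = 0.5677
P_2 = 1/(1+e^{0.2560}) = 0.4363
L = (1−P_1) × P_2 = 0.4323 × 0.4363 = 0.18862

0.189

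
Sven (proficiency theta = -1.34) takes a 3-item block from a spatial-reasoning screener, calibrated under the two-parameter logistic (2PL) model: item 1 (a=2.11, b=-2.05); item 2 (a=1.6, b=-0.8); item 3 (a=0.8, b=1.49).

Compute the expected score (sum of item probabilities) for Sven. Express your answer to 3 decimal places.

P(theta) = 1 / (1 + exp(−a(theta − b)))
P_1 = 1/(1+e^{-1.4981}) = 0.8173
P_2 = 1/(1+e^{0.8640}) = 0.2965
P_3 = 1/(1+e^{2.2640}) = 0.0941
E[score] = 0.8173 + 0.2965 + 0.0941 = 1.2079

1.208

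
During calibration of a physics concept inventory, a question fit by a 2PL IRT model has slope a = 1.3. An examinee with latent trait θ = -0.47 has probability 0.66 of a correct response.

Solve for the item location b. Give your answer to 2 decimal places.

-0.98

P(θ) = 1 / (1 + exp(−a(θ − b)))
logit(0.66) = ln(0.66/0.34) = 0.6633
b = θ − logit/(a) = -0.47 − 0.6633/1.3000 = -0.9802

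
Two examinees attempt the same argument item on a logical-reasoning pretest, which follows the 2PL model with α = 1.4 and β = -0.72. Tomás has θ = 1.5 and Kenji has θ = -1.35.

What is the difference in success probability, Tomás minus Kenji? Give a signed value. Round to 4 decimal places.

P(θ) = 1 / (1 + exp(−α(θ − β)))
P(Tomás) = 0.9572  [exponent 3.1080]
P(Kenji) = 0.2928  [exponent -0.8820]
Difference = 0.9572 − 0.2928 = 0.6645

0.6645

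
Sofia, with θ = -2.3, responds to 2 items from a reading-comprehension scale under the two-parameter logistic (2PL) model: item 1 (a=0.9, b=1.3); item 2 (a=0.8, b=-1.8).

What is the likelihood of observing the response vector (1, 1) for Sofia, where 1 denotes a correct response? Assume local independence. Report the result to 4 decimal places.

P(θ) = 1 / (1 + exp(−a(θ − b)))
P_1 = 1/(1+e^{3.2400}) = 0.0377
P_2 = 1/(1+e^{0.4000}) = 0.4013
L = P_1 × P_2 = 0.0377 × 0.4013 = 0.01512

0.0151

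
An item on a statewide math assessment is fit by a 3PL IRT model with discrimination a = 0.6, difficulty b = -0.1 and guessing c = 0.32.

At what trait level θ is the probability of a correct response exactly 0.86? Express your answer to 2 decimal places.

P(θ) = c + (1 − c) · 1 / (1 + exp(−a(θ − b)))
Remove guessing floor: (0.86 − 0.32)/(1 − 0.32) = 0.7941
logit = ln(0.7941/0.2059) = 1.3499
θ = b + logit/(a) = -0.1 + 1.3499/0.6000 = 2.1499

2.15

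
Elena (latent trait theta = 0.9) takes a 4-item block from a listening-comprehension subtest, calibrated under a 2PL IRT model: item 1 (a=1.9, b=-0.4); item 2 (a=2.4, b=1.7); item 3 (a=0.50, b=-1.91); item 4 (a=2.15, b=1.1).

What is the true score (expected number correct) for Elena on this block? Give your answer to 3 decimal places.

2.247

P(theta) = 1 / (1 + exp(−a(theta − b)))
P_1 = 1/(1+e^{-2.4700}) = 0.9220
P_2 = 1/(1+e^{1.9200}) = 0.1279
P_3 = 1/(1+e^{-1.4050}) = 0.8030
P_4 = 1/(1+e^{0.4300}) = 0.3941
E[score] = 0.9220 + 0.1279 + 0.8030 + 0.3941 = 2.2470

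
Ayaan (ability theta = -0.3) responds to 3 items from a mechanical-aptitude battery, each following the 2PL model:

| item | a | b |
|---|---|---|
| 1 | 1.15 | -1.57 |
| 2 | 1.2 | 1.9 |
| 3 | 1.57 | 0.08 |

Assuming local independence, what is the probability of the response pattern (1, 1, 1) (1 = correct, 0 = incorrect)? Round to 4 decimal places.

0.0192

P(theta) = 1 / (1 + exp(−a(theta − b)))
P_1 = 1/(1+e^{-1.4605}) = 0.8116
P_2 = 1/(1+e^{2.6400}) = 0.0666
P_3 = 1/(1+e^{0.5966}) = 0.3551
L = P_1 × P_2 × P_3 = 0.8116 × 0.0666 × 0.3551 = 0.01920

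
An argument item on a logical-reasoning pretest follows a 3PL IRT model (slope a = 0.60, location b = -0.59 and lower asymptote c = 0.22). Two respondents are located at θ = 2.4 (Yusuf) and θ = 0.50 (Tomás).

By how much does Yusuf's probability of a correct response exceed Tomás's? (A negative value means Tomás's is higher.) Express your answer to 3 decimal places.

P(θ) = c + (1 − c) · 1 / (1 + exp(−a(θ − b)))
P(Yusuf) = 0.8888  [exponent 1.7940]
P(Tomás) = 0.7332  [exponent 0.6540]
Difference = 0.8888 − 0.7332 = 0.1556

0.156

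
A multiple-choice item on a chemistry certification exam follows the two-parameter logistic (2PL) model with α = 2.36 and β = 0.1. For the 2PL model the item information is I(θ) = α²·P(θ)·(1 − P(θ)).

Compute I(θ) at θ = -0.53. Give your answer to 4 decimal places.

0.8377

P = 1/(1+e^{1.4868}) = 0.1844
P(1−P) = 0.1844 × 0.8156 = 0.1504
I = α² × P(1−P) = 2.36² × 0.1504 = 0.83766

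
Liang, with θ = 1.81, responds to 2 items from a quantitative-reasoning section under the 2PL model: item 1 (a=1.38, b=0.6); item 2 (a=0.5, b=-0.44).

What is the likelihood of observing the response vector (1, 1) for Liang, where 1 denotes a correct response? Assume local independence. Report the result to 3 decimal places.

P(θ) = 1 / (1 + exp(−a(θ − b)))
P_1 = 1/(1+e^{-1.6698}) = 0.8415
P_2 = 1/(1+e^{-1.1250}) = 0.7549
L = P_1 × P_2 = 0.8415 × 0.7549 = 0.63530

0.635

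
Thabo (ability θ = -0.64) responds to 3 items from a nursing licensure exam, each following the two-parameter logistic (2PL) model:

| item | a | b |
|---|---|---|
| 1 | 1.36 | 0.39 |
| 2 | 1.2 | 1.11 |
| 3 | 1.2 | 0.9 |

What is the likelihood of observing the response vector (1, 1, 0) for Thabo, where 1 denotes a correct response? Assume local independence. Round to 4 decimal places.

P(θ) = 1 / (1 + exp(−a(θ − b)))
P_1 = 1/(1+e^{1.4008}) = 0.1977
P_2 = 1/(1+e^{2.1000}) = 0.1091
P_3 = 1/(1+e^{1.8480}) = 0.1361
L = P_1 × P_2 × (1−P_3) = 0.1977 × 0.1091 × 0.8639 = 0.01863

0.0186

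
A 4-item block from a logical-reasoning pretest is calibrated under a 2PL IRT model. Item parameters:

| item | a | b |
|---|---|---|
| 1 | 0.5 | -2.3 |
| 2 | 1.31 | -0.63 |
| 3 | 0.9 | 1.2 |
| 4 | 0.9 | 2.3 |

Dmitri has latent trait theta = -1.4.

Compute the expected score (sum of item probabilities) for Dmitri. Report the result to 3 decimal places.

1.000

P(theta) = 1 / (1 + exp(−a(theta − b)))
P_1 = 1/(1+e^{-0.4500}) = 0.6106
P_2 = 1/(1+e^{1.0087}) = 0.2672
P_3 = 1/(1+e^{2.3400}) = 0.0879
P_4 = 1/(1+e^{3.3300}) = 0.0346
E[score] = 0.6106 + 0.2672 + 0.0879 + 0.0346 = 1.0003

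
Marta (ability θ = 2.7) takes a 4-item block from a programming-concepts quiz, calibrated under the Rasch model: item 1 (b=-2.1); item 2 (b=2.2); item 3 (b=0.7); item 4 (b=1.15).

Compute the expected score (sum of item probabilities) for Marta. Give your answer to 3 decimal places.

P(θ) = 1 / (1 + exp(−(θ − b)))
P_1 = 1/(1+e^{-4.8000}) = 0.9918
P_2 = 1/(1+e^{-0.5000}) = 0.6225
P_3 = 1/(1+e^{-2.0000}) = 0.8808
P_4 = 1/(1+e^{-1.5500}) = 0.8249
E[score] = 0.9918 + 0.6225 + 0.8808 + 0.8249 = 3.3200

3.320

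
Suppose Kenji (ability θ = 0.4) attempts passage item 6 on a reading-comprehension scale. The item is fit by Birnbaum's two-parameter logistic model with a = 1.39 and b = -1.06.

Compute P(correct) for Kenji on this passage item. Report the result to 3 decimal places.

P(θ) = 1 / (1 + exp(−a(θ − b)))
Exponent: 1.39 × (0.4 − (-1.06)) = 2.0294
1/(1 + e^{-2.0294}) = 0.8838

0.884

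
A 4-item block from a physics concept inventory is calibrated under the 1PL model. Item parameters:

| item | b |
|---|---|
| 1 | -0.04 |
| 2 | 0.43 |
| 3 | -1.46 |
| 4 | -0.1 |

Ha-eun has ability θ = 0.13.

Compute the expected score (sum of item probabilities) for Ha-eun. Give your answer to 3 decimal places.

2.356

P(θ) = 1 / (1 + exp(−(θ − b)))
P_1 = 1/(1+e^{-0.1700}) = 0.5424
P_2 = 1/(1+e^{0.3000}) = 0.4256
P_3 = 1/(1+e^{-1.5900}) = 0.8306
P_4 = 1/(1+e^{-0.2300}) = 0.5572
E[score] = 0.5424 + 0.4256 + 0.8306 + 0.5572 = 2.3558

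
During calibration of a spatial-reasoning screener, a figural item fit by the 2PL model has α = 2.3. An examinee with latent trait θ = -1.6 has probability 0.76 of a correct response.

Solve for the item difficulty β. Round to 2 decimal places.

P(θ) = 1 / (1 + exp(−α(θ − β)))
logit(0.76) = ln(0.76/0.24) = 1.1527
β = θ − logit/(α) = -1.6 − 1.1527/2.3000 = -2.1012

-2.10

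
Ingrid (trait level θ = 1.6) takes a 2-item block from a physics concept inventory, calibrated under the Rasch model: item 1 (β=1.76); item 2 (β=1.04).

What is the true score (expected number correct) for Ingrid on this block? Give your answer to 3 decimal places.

1.097

P(θ) = 1 / (1 + exp(−(θ − β)))
P_1 = 1/(1+e^{0.1600}) = 0.4601
P_2 = 1/(1+e^{-0.5600}) = 0.6365
E[score] = 0.4601 + 0.6365 = 1.0965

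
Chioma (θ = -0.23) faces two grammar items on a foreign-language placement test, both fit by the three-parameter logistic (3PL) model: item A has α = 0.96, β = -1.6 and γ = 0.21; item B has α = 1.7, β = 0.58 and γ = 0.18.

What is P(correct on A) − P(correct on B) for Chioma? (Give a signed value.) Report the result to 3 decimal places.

0.488

P(θ) = γ + (1 − γ) · 1 / (1 + exp(−α(θ − β)))
P_A = 0.8328
P_B = 0.3452
P_A − P_B = 0.4876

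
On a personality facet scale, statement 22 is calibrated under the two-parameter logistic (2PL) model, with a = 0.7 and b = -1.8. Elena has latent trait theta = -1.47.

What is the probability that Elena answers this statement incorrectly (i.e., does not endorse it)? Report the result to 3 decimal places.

0.443

P(theta) = 1 / (1 + exp(−a(theta − b)))
Exponent: 0.7 × (-1.47 − (-1.8)) = 0.2310
1/(1 + e^{-0.2310}) = 0.5575
P(incorrect) = 1 − 0.5575 = 0.4425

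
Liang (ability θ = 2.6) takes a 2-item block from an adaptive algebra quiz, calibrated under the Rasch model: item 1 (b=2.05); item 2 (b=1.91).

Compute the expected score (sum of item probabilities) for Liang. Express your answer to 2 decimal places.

1.30

P(θ) = 1 / (1 + exp(−(θ − b)))
P_1 = 1/(1+e^{-0.5500}) = 0.6341
P_2 = 1/(1+e^{-0.6900}) = 0.6660
E[score] = 0.6341 + 0.6660 = 1.3001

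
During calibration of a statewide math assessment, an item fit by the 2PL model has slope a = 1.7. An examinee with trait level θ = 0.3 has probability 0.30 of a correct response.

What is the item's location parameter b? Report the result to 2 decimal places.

P(θ) = 1 / (1 + exp(−a(θ − b)))
logit(0.30) = ln(0.30/0.70) = -0.8473
b = θ − logit/(a) = 0.3 − (-0.8473)/1.7000 = 0.7984

0.80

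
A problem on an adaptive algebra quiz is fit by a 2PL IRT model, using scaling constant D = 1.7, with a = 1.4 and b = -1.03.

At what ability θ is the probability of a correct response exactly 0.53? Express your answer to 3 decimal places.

P(θ) = 1 / (1 + exp(−D·a(θ − b)))
logit = ln(0.5300/0.4700) = 0.1201
θ = b + logit/(1.7·a) = -1.03 + 0.1201/2.3800 = -0.9795

-0.980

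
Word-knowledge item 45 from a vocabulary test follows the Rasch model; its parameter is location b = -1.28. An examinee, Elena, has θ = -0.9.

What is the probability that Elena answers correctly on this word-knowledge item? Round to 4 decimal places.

0.5939

P(θ) = 1 / (1 + exp(−(θ − b)))
Exponent: (-0.9 − (-1.28)) = 0.3800
1/(1 + e^{-0.3800}) = 0.5939
P = 0.5939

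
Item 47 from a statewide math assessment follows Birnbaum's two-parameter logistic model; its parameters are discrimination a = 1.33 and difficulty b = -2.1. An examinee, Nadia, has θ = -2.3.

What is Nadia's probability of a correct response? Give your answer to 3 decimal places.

P(θ) = 1 / (1 + exp(−a(θ − b)))
Exponent: 1.33 × (-2.3 − (-2.1)) = -0.2660
1/(1 + e^{0.2660}) = 0.4339

0.434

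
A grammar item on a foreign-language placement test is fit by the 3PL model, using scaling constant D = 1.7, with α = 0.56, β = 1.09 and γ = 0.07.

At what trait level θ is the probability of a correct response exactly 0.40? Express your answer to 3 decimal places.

0.462

P(θ) = γ + (1 − γ) · 1 / (1 + exp(−D·α(θ − β)))
Remove guessing floor: (0.40 − 0.07)/(1 − 0.07) = 0.3548
logit = ln(0.3548/0.6452) = -0.5978
θ = β + logit/(1.7·α) = 1.09 + (-0.5978)/0.9520 = 0.4620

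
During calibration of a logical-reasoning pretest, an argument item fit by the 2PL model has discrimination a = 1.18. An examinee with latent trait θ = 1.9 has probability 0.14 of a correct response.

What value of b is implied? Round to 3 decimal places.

P(θ) = 1 / (1 + exp(−a(θ − b)))
logit(0.14) = ln(0.14/0.86) = -1.8153
b = θ − logit/(a) = 1.9 − (-1.8153)/1.1800 = 3.4384

3.438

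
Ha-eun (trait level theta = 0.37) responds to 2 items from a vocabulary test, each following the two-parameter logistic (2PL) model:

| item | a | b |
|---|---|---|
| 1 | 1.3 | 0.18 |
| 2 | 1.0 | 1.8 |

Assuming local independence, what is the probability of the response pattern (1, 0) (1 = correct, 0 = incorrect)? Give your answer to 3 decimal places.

P(theta) = 1 / (1 + exp(−a(theta − b)))
P_1 = 1/(1+e^{-0.2470}) = 0.5614
P_2 = 1/(1+e^{1.4300}) = 0.1931
L = P_1 × (1−P_2) = 0.5614 × 0.8069 = 0.45303

0.453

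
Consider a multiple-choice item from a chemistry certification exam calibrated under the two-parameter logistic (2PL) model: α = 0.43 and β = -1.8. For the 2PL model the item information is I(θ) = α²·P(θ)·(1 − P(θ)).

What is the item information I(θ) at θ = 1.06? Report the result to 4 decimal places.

P = 1/(1+e^{-1.2298}) = 0.7738
P(1−P) = 0.7738 × 0.2262 = 0.1750
I = α² × P(1−P) = 0.43² × 0.1750 = 0.03237

0.0324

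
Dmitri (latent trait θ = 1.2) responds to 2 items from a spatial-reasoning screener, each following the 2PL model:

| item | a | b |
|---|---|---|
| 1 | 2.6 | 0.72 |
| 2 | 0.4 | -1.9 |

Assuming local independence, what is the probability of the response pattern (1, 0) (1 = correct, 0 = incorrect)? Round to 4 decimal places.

0.1744

P(θ) = 1 / (1 + exp(−a(θ − b)))
P_1 = 1/(1+e^{-1.2480}) = 0.7770
P_2 = 1/(1+e^{-1.2400}) = 0.7756
L = P_1 × (1−P_2) = 0.7770 × 0.2244 = 0.17438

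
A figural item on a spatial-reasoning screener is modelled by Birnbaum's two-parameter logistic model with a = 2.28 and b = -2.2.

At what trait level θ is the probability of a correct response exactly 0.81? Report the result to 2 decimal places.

P(θ) = 1 / (1 + exp(−a(θ − b)))
logit = ln(0.8100/0.1900) = 1.4500
θ = b + logit/(a) = -2.2 + 1.4500/2.2800 = -1.5640

-1.56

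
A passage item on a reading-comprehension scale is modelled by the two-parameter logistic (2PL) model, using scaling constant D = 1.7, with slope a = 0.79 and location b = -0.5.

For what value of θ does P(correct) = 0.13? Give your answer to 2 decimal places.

-1.92

P(θ) = 1 / (1 + exp(−D·a(θ − b)))
logit = ln(0.1300/0.8700) = -1.9010
θ = b + logit/(1.7·a) = -0.5 + (-1.9010)/1.3430 = -1.9155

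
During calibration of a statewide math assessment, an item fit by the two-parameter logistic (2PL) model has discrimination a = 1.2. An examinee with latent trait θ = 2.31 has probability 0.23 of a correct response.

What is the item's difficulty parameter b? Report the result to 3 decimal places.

3.317

P(θ) = 1 / (1 + exp(−a(θ − b)))
logit(0.23) = ln(0.23/0.77) = -1.2083
b = θ − logit/(a) = 2.31 − (-1.2083)/1.2000 = 3.3169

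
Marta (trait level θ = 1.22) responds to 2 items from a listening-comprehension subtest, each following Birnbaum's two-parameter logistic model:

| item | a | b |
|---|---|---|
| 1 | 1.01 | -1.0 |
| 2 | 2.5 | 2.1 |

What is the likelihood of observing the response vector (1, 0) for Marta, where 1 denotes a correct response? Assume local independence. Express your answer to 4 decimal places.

P(θ) = 1 / (1 + exp(−a(θ − b)))
P_1 = 1/(1+e^{-2.2422}) = 0.9040
P_2 = 1/(1+e^{2.2000}) = 0.0998
L = P_1 × (1−P_2) = 0.9040 × 0.9002 = 0.81380

0.8138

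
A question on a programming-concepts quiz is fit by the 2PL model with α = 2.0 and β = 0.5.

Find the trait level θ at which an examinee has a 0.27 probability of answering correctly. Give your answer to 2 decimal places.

0.00

P(θ) = 1 / (1 + exp(−α(θ − β)))
logit = ln(0.2700/0.7300) = -0.9946
θ = β + logit/(α) = 0.5 + (-0.9946)/2.0000 = 0.0027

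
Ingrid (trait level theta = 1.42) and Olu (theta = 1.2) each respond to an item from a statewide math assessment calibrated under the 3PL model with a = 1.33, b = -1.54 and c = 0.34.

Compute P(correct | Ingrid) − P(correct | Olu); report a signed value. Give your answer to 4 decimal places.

P(theta) = c + (1 − c) · 1 / (1 + exp(−a(theta − b)))
P(Ingrid) = 0.9874  [exponent 3.9368]
P(Olu) = 0.9832  [exponent 3.6442]
Difference = 0.9874 − 0.9832 = 0.0042

0.0042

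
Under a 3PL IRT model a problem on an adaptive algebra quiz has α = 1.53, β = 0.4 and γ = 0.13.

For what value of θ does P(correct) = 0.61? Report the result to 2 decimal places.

0.54

P(θ) = γ + (1 − γ) · 1 / (1 + exp(−α(θ − β)))
Remove guessing floor: (0.61 − 0.13)/(1 − 0.13) = 0.5517
logit = ln(0.5517/0.4483) = 0.2076
θ = β + logit/(α) = 0.4 + 0.2076/1.5300 = 0.5357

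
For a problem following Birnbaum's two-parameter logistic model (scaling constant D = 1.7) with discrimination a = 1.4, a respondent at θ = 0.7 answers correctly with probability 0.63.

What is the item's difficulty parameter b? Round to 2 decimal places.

0.48

P(θ) = 1 / (1 + exp(−D·a(θ − b)))
logit(0.63) = ln(0.63/0.37) = 0.5322
b = θ − logit/(1.7·a) = 0.7 − 0.5322/2.3800 = 0.4764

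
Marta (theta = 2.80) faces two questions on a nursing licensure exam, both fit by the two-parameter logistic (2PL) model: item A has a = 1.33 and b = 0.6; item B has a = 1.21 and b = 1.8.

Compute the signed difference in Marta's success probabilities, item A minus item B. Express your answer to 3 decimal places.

P(theta) = 1 / (1 + exp(−a(theta − b)))
P_A = 0.9491
P_B = 0.7703
P_A − P_B = 0.1788

0.179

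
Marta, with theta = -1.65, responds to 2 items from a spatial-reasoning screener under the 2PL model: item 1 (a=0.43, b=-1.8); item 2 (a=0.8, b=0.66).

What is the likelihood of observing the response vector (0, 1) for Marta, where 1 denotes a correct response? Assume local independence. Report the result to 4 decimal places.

P(theta) = 1 / (1 + exp(−a(theta − b)))
P_1 = 1/(1+e^{-0.0645}) = 0.5161
P_2 = 1/(1+e^{1.8480}) = 0.1361
L = (1−P_1) × P_2 = 0.4839 × 0.1361 = 0.06586

0.0659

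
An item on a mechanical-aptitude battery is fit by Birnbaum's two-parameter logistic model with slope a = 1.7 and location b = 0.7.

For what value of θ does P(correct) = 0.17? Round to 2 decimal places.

-0.23

P(θ) = 1 / (1 + exp(−a(θ − b)))
logit = ln(0.1700/0.8300) = -1.5856
θ = b + logit/(a) = 0.7 + (-1.5856)/1.7000 = -0.2327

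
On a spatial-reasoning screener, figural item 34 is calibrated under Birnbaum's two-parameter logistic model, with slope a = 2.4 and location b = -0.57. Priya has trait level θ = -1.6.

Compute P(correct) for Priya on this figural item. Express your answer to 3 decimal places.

0.078

P(θ) = 1 / (1 + exp(−a(θ − b)))
Exponent: 2.4 × (-1.6 − (-0.57)) = -2.4720
1/(1 + e^{2.4720}) = 0.0778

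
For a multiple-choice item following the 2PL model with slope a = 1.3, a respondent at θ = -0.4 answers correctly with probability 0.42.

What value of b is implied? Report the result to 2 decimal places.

-0.15

P(θ) = 1 / (1 + exp(−a(θ − b)))
logit(0.42) = ln(0.42/0.58) = -0.3228
b = θ − logit/(a) = -0.4 − (-0.3228)/1.3000 = -0.1517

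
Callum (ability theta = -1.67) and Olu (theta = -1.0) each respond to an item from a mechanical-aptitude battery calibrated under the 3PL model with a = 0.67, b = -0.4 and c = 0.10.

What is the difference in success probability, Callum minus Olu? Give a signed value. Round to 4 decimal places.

-0.0914

P(theta) = c + (1 − c) · 1 / (1 + exp(−a(theta − b)))
P(Callum) = 0.3693  [exponent -0.8509]
P(Olu) = 0.4607  [exponent -0.4020]
Difference = 0.3693 − 0.4607 = -0.0914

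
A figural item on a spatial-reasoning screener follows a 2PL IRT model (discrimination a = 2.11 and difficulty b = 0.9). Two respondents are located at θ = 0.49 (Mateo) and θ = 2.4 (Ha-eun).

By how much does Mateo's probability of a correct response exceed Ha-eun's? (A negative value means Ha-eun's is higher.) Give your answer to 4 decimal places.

P(θ) = 1 / (1 + exp(−a(θ − b)))
P(Mateo) = 0.2963  [exponent -0.8651]
P(Ha-eun) = 0.9595  [exponent 3.1650]
Difference = 0.2963 − 0.9595 = -0.6632

-0.6632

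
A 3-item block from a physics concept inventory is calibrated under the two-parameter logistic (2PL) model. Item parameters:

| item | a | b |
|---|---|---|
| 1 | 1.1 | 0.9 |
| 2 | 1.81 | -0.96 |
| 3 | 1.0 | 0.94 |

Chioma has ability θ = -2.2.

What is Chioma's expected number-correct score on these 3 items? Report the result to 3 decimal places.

P(θ) = 1 / (1 + exp(−a(θ − b)))
P_1 = 1/(1+e^{3.4100}) = 0.0320
P_2 = 1/(1+e^{2.2444}) = 0.0958
P_3 = 1/(1+e^{3.1400}) = 0.0415
E[score] = 0.0320 + 0.0958 + 0.0415 = 0.1693

0.169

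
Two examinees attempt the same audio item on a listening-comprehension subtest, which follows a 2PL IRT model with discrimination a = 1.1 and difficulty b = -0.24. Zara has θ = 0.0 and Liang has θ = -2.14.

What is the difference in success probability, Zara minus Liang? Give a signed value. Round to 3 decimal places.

0.456

P(θ) = 1 / (1 + exp(−a(θ − b)))
P(Zara) = 0.5656  [exponent 0.2640]
P(Liang) = 0.1101  [exponent -2.0900]
Difference = 0.5656 − 0.1101 = 0.4555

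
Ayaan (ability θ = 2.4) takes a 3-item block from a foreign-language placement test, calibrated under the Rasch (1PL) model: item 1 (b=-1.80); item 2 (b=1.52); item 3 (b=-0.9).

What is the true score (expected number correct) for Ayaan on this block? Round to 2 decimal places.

2.66

P(θ) = 1 / (1 + exp(−(θ − b)))
P_1 = 1/(1+e^{-4.2000}) = 0.9852
P_2 = 1/(1+e^{-0.8800}) = 0.7068
P_3 = 1/(1+e^{-3.3000}) = 0.9644
E[score] = 0.9852 + 0.7068 + 0.9644 = 2.6565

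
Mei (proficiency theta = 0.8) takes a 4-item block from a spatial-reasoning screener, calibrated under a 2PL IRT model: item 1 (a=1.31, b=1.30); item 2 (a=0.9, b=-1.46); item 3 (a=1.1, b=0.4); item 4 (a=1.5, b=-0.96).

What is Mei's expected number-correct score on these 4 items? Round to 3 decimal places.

P(theta) = 1 / (1 + exp(−a(theta − b)))
P_1 = 1/(1+e^{0.6550}) = 0.3419
P_2 = 1/(1+e^{-2.0340}) = 0.8843
P_3 = 1/(1+e^{-0.4400}) = 0.6083
P_4 = 1/(1+e^{-2.6400}) = 0.9334
E[score] = 0.3419 + 0.8843 + 0.6083 + 0.9334 = 2.7678

2.768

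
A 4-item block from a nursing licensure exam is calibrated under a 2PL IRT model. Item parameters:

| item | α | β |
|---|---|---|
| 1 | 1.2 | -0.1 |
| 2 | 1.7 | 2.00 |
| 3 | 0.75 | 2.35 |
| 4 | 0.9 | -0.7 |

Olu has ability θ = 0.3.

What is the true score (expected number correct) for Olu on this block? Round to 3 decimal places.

P(θ) = 1 / (1 + exp(−α(θ − β)))
P_1 = 1/(1+e^{-0.4800}) = 0.6177
P_2 = 1/(1+e^{2.8900}) = 0.0527
P_3 = 1/(1+e^{1.5375}) = 0.1769
P_4 = 1/(1+e^{-0.9000}) = 0.7109
E[score] = 0.6177 + 0.0527 + 0.1769 + 0.7109 = 1.5582

1.558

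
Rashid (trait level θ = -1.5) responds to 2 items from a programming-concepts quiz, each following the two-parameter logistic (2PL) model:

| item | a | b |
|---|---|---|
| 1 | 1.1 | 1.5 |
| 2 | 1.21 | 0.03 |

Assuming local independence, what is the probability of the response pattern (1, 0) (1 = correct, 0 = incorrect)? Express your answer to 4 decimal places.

P(θ) = 1 / (1 + exp(−a(θ − b)))
P_1 = 1/(1+e^{3.3000}) = 0.0356
P_2 = 1/(1+e^{1.8513}) = 0.1357
L = P_1 × (1−P_2) = 0.0356 × 0.8643 = 0.03074

0.0307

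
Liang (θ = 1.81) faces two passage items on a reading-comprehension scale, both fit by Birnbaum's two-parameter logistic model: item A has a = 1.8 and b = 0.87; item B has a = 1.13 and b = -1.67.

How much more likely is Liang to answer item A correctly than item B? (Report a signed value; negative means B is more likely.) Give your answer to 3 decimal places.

-0.136

P(θ) = 1 / (1 + exp(−a(θ − b)))
P_A = 0.8445
P_B = 0.9808
P_A − P_B = -0.1363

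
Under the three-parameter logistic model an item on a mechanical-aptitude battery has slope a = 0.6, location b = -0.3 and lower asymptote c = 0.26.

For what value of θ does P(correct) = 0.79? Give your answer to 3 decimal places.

1.243

P(θ) = c + (1 − c) · 1 / (1 + exp(−a(θ − b)))
Remove guessing floor: (0.79 − 0.26)/(1 − 0.26) = 0.7162
logit = ln(0.7162/0.2838) = 0.9258
θ = b + logit/(a) = -0.3 + 0.9258/0.6000 = 1.2429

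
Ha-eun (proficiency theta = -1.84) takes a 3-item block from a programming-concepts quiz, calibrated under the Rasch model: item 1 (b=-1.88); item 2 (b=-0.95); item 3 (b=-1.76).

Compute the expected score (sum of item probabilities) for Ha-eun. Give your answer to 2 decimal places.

P(theta) = 1 / (1 + exp(−(theta − b)))
P_1 = 1/(1+e^{-0.0400}) = 0.5100
P_2 = 1/(1+e^{0.8900}) = 0.2911
P_3 = 1/(1+e^{0.0800}) = 0.4800
E[score] = 0.5100 + 0.2911 + 0.4800 = 1.2811

1.28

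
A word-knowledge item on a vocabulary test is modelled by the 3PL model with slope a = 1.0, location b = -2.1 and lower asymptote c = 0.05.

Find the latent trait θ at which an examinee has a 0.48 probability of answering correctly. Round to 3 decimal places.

-2.290

P(θ) = c + (1 − c) · 1 / (1 + exp(−a(θ − b)))
Remove guessing floor: (0.48 − 0.05)/(1 − 0.05) = 0.4526
logit = ln(0.4526/0.5474) = -0.1900
θ = b + logit/(a) = -2.1 + (-0.1900)/1.0000 = -2.2900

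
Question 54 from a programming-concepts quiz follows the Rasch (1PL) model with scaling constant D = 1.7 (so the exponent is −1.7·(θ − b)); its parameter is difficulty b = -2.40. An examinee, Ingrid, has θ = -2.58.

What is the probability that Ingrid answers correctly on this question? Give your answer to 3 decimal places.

0.424

P(θ) = 1 / (1 + exp(−D·(θ − b)))
Exponent: 1.7 × (-2.58 − (-2.40)) = -0.3060
1/(1 + e^{0.3060}) = 0.4241
P = 0.4241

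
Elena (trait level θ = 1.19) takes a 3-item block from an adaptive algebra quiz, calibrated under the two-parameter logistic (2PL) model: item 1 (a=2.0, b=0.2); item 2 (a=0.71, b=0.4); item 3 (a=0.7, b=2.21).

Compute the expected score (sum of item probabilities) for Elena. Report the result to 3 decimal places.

P(θ) = 1 / (1 + exp(−a(θ − b)))
P_1 = 1/(1+e^{-1.9800}) = 0.8787
P_2 = 1/(1+e^{-0.5609}) = 0.6367
P_3 = 1/(1+e^{0.7140}) = 0.3287
E[score] = 0.8787 + 0.6367 + 0.3287 = 1.8441

1.844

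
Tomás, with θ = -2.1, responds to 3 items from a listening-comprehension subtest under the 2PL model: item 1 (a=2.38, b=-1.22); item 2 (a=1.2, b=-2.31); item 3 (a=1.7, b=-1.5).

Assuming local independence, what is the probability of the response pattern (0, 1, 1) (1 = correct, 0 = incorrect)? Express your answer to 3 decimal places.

0.133

P(θ) = 1 / (1 + exp(−a(θ − b)))
P_1 = 1/(1+e^{2.0944}) = 0.1096
P_2 = 1/(1+e^{-0.2520}) = 0.5627
P_3 = 1/(1+e^{1.0200}) = 0.2650
L = (1−P_1) × P_2 × P_3 = 0.8904 × 0.5627 × 0.2650 = 0.13277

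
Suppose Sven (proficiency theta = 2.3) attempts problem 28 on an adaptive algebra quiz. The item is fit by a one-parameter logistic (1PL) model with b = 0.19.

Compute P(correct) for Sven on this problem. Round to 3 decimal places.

0.892

P(theta) = 1 / (1 + exp(−(theta − b)))
Exponent: (2.3 − 0.19) = 2.1100
1/(1 + e^{-2.1100}) = 0.8919
P = 0.8919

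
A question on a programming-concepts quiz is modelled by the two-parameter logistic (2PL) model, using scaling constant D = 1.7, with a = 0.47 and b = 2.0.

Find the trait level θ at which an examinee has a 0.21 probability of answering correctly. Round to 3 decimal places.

0.342

P(θ) = 1 / (1 + exp(−D·a(θ − b)))
logit = ln(0.2100/0.7900) = -1.3249
θ = b + logit/(1.7·a) = 2.0 + (-1.3249)/0.7990 = 0.3418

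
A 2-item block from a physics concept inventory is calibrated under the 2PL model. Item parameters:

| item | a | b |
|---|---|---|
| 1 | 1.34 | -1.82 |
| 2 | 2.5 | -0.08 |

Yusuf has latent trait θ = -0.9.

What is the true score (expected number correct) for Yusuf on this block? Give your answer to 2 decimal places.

P(θ) = 1 / (1 + exp(−a(θ − b)))
P_1 = 1/(1+e^{-1.2328}) = 0.7743
P_2 = 1/(1+e^{2.0500}) = 0.1141
E[score] = 0.7743 + 0.1141 = 0.8884

0.89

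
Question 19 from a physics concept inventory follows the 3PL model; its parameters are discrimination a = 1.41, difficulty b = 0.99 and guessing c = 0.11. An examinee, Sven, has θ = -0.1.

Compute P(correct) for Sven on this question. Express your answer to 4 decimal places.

0.2675

P(θ) = c + (1 − c) · 1 / (1 + exp(−a(θ − b)))
Exponent: 1.41 × (-0.1 − 0.99) = -1.5369
1/(1 + e^{1.5369}) = 0.1770
P = 0.11 + 0.89 × 0.1770 = 0.2675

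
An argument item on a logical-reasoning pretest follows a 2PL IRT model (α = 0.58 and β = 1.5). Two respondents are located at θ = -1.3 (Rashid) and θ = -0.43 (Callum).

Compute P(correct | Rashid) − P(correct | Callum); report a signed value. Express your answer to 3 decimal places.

-0.081

P(θ) = 1 / (1 + exp(−α(θ − β)))
P(Rashid) = 0.1647  [exponent -1.6240]
P(Callum) = 0.2461  [exponent -1.1194]
Difference = 0.1647 − 0.2461 = -0.0815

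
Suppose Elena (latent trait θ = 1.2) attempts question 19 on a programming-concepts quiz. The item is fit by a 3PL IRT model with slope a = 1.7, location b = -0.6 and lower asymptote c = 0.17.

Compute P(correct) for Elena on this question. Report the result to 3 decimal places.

0.963

P(θ) = c + (1 − c) · 1 / (1 + exp(−a(θ − b)))
Exponent: 1.7 × (1.2 − (-0.6)) = 3.0600
1/(1 + e^{-3.0600}) = 0.9552
P = 0.17 + 0.83 × 0.9552 = 0.9628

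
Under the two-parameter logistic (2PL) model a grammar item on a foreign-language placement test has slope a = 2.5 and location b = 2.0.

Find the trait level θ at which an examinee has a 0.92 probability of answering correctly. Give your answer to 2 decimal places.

P(θ) = 1 / (1 + exp(−a(θ − b)))
logit = ln(0.9200/0.0800) = 2.4423
θ = b + logit/(a) = 2.0 + 2.4423/2.5000 = 2.9769

2.98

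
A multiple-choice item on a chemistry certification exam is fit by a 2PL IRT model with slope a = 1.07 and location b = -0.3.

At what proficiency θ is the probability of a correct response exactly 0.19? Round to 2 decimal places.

-1.66

P(θ) = 1 / (1 + exp(−a(θ − b)))
logit = ln(0.1900/0.8100) = -1.4500
θ = b + logit/(a) = -0.3 + (-1.4500)/1.0700 = -1.6551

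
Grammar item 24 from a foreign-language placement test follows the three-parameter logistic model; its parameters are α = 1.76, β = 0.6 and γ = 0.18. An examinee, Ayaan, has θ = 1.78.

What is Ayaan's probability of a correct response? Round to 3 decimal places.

0.909

P(θ) = γ + (1 − γ) · 1 / (1 + exp(−α(θ − β)))
Exponent: 1.76 × (1.78 − 0.6) = 2.0768
1/(1 + e^{-2.0768}) = 0.8886
P = 0.18 + 0.82 × 0.8886 = 0.9087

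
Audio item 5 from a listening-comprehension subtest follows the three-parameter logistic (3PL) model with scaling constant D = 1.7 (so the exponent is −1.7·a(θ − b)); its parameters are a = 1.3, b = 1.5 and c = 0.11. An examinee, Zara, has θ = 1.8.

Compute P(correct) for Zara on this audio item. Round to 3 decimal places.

P(θ) = c + (1 − c) · 1 / (1 + exp(−D·a(θ − b)))
Exponent: 1.7 × 1.3 × (1.8 − 1.5) = 0.6630
1/(1 + e^{-0.6630}) = 0.6599
P = 0.11 + 0.89 × 0.6599 = 0.6973

0.697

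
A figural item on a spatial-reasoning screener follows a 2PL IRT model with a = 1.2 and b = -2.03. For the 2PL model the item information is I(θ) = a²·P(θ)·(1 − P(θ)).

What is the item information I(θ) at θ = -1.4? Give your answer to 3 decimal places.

P = 1/(1+e^{-0.7560}) = 0.6805
P(1−P) = 0.6805 × 0.3195 = 0.2174
I = a² × P(1−P) = 1.2² × 0.2174 = 0.31309

0.313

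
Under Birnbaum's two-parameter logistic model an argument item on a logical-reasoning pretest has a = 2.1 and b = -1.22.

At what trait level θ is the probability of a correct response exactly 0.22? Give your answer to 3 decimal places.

P(θ) = 1 / (1 + exp(−a(θ − b)))
logit = ln(0.2200/0.7800) = -1.2657
θ = b + logit/(a) = -1.22 + (-1.2657)/2.1000 = -1.8227

-1.823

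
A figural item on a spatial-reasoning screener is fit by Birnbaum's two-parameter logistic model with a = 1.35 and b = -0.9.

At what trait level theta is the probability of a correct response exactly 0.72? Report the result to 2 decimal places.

P(theta) = 1 / (1 + exp(−a(theta − b)))
logit = ln(0.7200/0.2800) = 0.9445
theta = b + logit/(a) = -0.9 + 0.9445/1.3500 = -0.2004

-0.20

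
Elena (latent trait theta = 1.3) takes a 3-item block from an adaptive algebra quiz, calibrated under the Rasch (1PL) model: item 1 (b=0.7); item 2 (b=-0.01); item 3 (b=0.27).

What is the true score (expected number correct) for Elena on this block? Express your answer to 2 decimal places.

P(theta) = 1 / (1 + exp(−(theta − b)))
P_1 = 1/(1+e^{-0.6000}) = 0.6457
P_2 = 1/(1+e^{-1.3100}) = 0.7875
P_3 = 1/(1+e^{-1.0300}) = 0.7369
E[score] = 0.6457 + 0.7875 + 0.7369 = 2.1701

2.17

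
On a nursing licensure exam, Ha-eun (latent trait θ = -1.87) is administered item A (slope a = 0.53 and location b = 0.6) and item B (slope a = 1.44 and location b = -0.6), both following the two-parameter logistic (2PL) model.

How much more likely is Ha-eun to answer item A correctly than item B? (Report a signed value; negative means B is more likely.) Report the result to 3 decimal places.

P(θ) = 1 / (1 + exp(−a(θ − b)))
P_A = 0.2126
P_B = 0.1384
P_A − P_B = 0.0743

0.074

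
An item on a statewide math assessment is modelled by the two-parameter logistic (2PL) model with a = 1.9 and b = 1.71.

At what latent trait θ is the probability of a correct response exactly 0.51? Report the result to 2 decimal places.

1.73

P(θ) = 1 / (1 + exp(−a(θ − b)))
logit = ln(0.5100/0.4900) = 0.0400
θ = b + logit/(a) = 1.71 + 0.0400/1.9000 = 1.7311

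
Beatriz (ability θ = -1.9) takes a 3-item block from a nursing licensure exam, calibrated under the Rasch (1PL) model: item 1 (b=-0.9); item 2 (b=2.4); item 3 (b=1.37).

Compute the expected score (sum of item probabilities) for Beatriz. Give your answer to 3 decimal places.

0.319

P(θ) = 1 / (1 + exp(−(θ − b)))
P_1 = 1/(1+e^{1.0000}) = 0.2689
P_2 = 1/(1+e^{4.3000}) = 0.0134
P_3 = 1/(1+e^{3.2700}) = 0.0366
E[score] = 0.2689 + 0.0134 + 0.0366 = 0.3189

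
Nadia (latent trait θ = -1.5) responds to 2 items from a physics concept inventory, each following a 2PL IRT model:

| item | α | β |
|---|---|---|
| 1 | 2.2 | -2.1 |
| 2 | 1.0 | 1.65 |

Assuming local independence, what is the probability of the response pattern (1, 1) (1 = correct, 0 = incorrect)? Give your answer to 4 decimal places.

0.0324

P(θ) = 1 / (1 + exp(−α(θ − β)))
P_1 = 1/(1+e^{-1.3200}) = 0.7892
P_2 = 1/(1+e^{3.1500}) = 0.0411
L = P_1 × P_2 = 0.7892 × 0.0411 = 0.03243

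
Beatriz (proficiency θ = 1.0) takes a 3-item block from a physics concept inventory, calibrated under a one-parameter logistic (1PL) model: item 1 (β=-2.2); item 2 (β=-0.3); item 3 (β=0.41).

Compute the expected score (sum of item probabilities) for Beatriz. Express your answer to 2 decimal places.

2.39

P(θ) = 1 / (1 + exp(−(θ − β)))
P_1 = 1/(1+e^{-3.2000}) = 0.9608
P_2 = 1/(1+e^{-1.3000}) = 0.7858
P_3 = 1/(1+e^{-0.5900}) = 0.6434
E[score] = 0.9608 + 0.7858 + 0.6434 = 2.3900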